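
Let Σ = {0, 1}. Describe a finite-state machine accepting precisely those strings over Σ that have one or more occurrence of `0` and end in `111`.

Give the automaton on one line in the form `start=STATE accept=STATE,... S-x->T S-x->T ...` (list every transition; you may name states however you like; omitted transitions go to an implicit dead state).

Handle the two conditions separately and then intersect. The first has 3 states tracking the count of `0`s, saturating at 2; the second has 4 states tracking how much of the suffix `111` has currently been matched. A product state is a pair (one from each), accepting exactly when both do.
12 states suffice.
          0    1  
>  q0     q1   q2 
   q1     q3   q4 
   q2     q1   q5 
   q3     q3   q6 
   q4     q3   q7 
   q5     q1   q8 
   q6     q3   q9 
   q7     q3  q10 
   q8     q1   q8 
   q9     q3  q11 
 * q10    q3  q10 
 * q11    q3  q11 
(> = start, * = accepting)

start=q0 accept=q10,q11 q0-0->q1 q0-1->q2 q1-0->q3 q1-1->q4 q2-0->q1 q2-1->q5 q3-0->q3 q3-1->q6 q4-0->q3 q4-1->q7 q5-0->q1 q5-1->q8 q6-0->q3 q6-1->q9 q7-0->q3 q7-1->q10 q8-0->q1 q8-1->q8 q9-0->q3 q9-1->q11 q10-0->q3 q10-1->q10 q11-0->q3 q11-1->q11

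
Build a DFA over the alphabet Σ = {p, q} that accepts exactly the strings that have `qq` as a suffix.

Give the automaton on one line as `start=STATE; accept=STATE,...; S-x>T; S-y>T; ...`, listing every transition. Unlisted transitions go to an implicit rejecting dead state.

start=S0; accept=S2; S0-p>S0; S0-q>S1; S1-p>S0; S1-q>S2; S2-p>S0; S2-q>S2

Remember how much of `qq` the current input suffix matches. State S0 means no match yet; S1 means the last symbol is `q`; S2 means the last 2 symbols are `qq`. Only S2 accepts. On a mismatch, fall back to the longest proper suffix that is still a prefix of `qq`.
        p   q  
>  S0   S0  S1 
   S1   S0  S2 
 * S2   S0  S2 
(> = start, * = accepting)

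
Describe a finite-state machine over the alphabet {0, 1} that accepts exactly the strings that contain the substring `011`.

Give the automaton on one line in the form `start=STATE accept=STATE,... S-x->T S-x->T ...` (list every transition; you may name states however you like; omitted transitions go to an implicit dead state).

Track how much of `011` has been matched so far: state q0 is no progress, q3 is the absorbing accept state reached once `011` has occurred. Intermediate states record partial matches; on a mismatch, fall back to the longest reusable overlap.
4 states suffice.
        0   1  
>  q0   q1  q0 
   q1   q1  q2 
   q2   q1  q3 
 * q3   q3  q3 
(> = start, * = accepting)

start=q0 accept=q3 q0-0->q1 q0-1->q0 q1-0->q1 q1-1->q2 q2-0->q1 q2-1->q3 q3-0->q3 q3-1->q3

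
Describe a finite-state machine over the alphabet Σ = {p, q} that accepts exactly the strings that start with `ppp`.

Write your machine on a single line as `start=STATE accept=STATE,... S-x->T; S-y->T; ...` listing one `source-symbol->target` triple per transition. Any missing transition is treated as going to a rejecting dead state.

Walk along `ppp` while the input agrees: from s0 take `p` to s1, and so on. Any deviation drops to the rejecting sink s4. Once s3 is reached the prefix is confirmed and every continuation is accepted.
5 states suffice.
        p   q  
>  s0   s1  s4 
   s1   s2  s4 
   s2   s3  s4 
 * s3   s3  s3 
   s4   s4  s4 
(> = start, * = accepting)

start=s0; accept=s3; s0-p->s1; s0-q->s4; s1-p->s2; s1-q->s4; s2-p->s3; s2-q->s4; s3-p->s3; s3-q->s3; s4-p->s4; s4-q->s4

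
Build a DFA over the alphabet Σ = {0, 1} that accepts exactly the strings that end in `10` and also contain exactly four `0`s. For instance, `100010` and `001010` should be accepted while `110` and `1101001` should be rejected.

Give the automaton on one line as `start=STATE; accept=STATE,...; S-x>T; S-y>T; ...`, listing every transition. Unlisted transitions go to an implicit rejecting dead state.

Run two small machines in parallel and take their product. The first has 3 states tracking how much of the suffix `10` has currently been matched; the second has 6 states tracking the count of `0`s, saturating at 5. A product state is a pair (one from each), accepting exactly when both do. After merging equivalent states the machine shrinks.
A 7-state machine:
        0   1  
>  q0   q1  q0 
   q1   q2  q1 
   q2   q3  q2 
   q3   q4  q5 
   q4   q4  q4 
   q5   q6  q5 
 * q6   q4  q4 
(> = start, * = accepting)

start=q0; accept=q6; q0-0>q1; q0-1>q0; q1-0>q2; q1-1>q1; q2-0>q3; q2-1>q2; q3-0>q4; q3-1>q5; q4-0>q4; q4-1>q4; q5-0>q6; q5-1>q5; q6-0>q4; q6-1>q4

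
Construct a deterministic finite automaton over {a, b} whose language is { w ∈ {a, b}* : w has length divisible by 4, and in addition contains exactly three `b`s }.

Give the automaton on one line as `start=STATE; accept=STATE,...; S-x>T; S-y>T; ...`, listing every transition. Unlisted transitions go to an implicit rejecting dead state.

start=s0; accept=s12; s0-a>s1; s0-b>s2; s1-a>s3; s1-b>s4; s2-a>s4; s2-b>s5; s3-a>s6; s3-b>s7; s4-a>s7; s4-b>s8; s5-a>s8; s5-b>s9; s6-a>s0; s6-b>s10; s7-a>s10; s7-b>s11; s8-a>s11; s8-b>s12; s9-a>s12; s9-b>s13; s10-a>s2; s10-b>s14; s11-a>s14; s11-b>s15; s12-a>s15; s12-b>s16; s13-a>s16; s13-b>s16; s14-a>s5; s14-b>s17; s15-a>s17; s15-b>s18; s16-a>s18; s16-b>s18; s17-a>s9; s17-b>s19; s18-a>s19; s18-b>s19; s19-a>s13; s19-b>s13

Handle the two conditions separately and then intersect. One (4 states) tracks the input length modulo 4; the other (5 states) tracks the count of `b`s, saturating at 4. Each combined state is a pair, one component from each; accept when both components accept.
With 20 states:
          a    b  
>  s0     s1   s2 
   s1     s3   s4 
   s2     s4   s5 
   s3     s6   s7 
   s4     s7   s8 
   s5     s8   s9 
   s6     s0  s10 
   s7    s10  s11 
   s8    s11  s12 
   s9    s12  s13 
   s10    s2  s14 
   s11   s14  s15 
 * s12   s15  s16 
   s13   s16  s16 
   s14    s5  s17 
   s15   s17  s18 
   s16   s18  s18 
   s17    s9  s19 
   s18   s19  s19 
   s19   s13  s13 
(> = start, * = accepting)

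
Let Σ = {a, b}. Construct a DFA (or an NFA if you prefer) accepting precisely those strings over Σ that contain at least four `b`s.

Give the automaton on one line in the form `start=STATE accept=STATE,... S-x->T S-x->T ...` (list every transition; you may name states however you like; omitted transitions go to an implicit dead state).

start=q0 accept=q4,q5 q0-a->q0 q0-b->q1 q1-a->q1 q1-b->q2 q2-a->q2 q2-b->q3 q3-a->q3 q3-b->q4 q4-a->q4 q4-b->q5 q5-a->q5 q5-b->q5

Count `b`s, saturating at 5: states q0 through q4 mean 0 through 4 `b`s seen; q5 means more than 4. Each `b` increments (capped at q5); other symbols loop. Accept from {q4, q5}.
With 6 states:
        a   b  
>  q0   q0  q1 
   q1   q1  q2 
   q2   q2  q3 
   q3   q3  q4 
 * q4   q4  q5 
 * q5   q5  q5 
(> = start, * = accepting)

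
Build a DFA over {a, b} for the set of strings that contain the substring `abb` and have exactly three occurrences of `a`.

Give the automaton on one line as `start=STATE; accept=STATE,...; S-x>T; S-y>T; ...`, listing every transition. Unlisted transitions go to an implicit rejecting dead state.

start=q0; accept=q11; q0-a>q1; q0-b>q0; q1-a>q2; q1-b>q3; q2-a>q4; q2-b>q5; q3-a>q2; q3-b>q6; q4-a>q7; q4-b>q8; q5-a>q4; q5-b>q9; q6-a>q9; q6-b>q6; q7-a>q7; q7-b>q10; q8-a>q7; q8-b>q11; q9-a>q11; q9-b>q9; q10-a>q7; q10-b>q12; q11-a>q12; q11-b>q11; q12-a>q12; q12-b>q12

Run two small machines in parallel and take their product. The first has 4 states tracking whether and how much of `abb` has been seen; the second has 5 states tracking the count of `a`s, saturating at 4. A product state is a pair (one from each), accepting exactly when both do.
A 13-state machine:
          a    b  
>  q0     q1   q0 
   q1     q2   q3 
   q2     q4   q5 
   q3     q2   q6 
   q4     q7   q8 
   q5     q4   q9 
   q6     q9   q6 
   q7     q7  q10 
   q8     q7  q11 
   q9    q11   q9 
   q10    q7  q12 
 * q11   q12  q11 
   q12   q12  q12 
(> = start, * = accepting)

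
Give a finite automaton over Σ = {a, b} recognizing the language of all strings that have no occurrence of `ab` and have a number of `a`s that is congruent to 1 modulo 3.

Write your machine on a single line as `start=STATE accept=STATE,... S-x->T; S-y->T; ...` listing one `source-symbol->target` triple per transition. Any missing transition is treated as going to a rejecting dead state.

Run two small machines in parallel and take their product. The first has 3 states tracking partial matches of the forbidden pattern `ab`; the second has 3 states tracking the count of `a`s modulo 3. A product state is a pair (one from each), accepting exactly when both do. After merging equivalent states the machine shrinks.
A 5-state machine:
        a   b  
>  s0   s1  s0 
 * s1   s2  s3 
   s2   s4  s3 
   s3   s3  s3 
   s4   s1  s3 
(> = start, * = accepting)

start=s0; accept=s1; s0-a->s1; s0-b->s0; s1-a->s2; s1-b->s3; s2-a->s4; s2-b->s3; s3-a->s3; s3-b->s3; s4-a->s1; s4-b->s3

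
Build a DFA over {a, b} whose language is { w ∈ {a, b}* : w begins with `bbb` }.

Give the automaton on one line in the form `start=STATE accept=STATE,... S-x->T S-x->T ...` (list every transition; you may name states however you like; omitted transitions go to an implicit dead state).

start=S0 accept=S3 S0-a->S4 S0-b->S1 S1-a->S4 S1-b->S2 S2-a->S4 S2-b->S3 S3-a->S3 S3-b->S3 S4-a->S4 S4-b->S4

Walk along `bbb` while the input agrees: from S0 take `b` to S1, and so on. Any deviation drops to the rejecting sink S4. Once S3 is reached the prefix is confirmed and every continuation is accepted.
        a   b  
>  S0   S4  S1 
   S1   S4  S2 
   S2   S4  S3 
 * S3   S3  S3 
   S4   S4  S4 
(> = start, * = accepting)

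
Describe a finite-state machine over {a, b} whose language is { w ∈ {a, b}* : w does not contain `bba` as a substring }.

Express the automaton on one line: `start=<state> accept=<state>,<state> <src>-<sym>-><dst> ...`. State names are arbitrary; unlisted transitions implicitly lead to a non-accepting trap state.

start=S0 accept=S0,S1,S2 S0-a->S0 S0-b->S1 S1-a->S0 S1-b->S2 S2-a->S3 S2-b->S2 S3-a->S3 S3-b->S3

Track partial matches of the forbidden pattern `bba`. State S3 is a dead state reached once `bba` has occurred; every other state accepts. S0 means no part of `bba` is currently matched.
A 4-state machine:
        a   b  
>* S0   S0  S1 
 * S1   S0  S2 
 * S2   S3  S2 
   S3   S3  S3 
(> = start, * = accepting)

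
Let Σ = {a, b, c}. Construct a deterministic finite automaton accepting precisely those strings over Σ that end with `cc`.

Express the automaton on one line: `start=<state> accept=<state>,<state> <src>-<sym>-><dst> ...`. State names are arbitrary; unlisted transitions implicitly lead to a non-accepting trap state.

Let each state record the length of the longest suffix of the input read so far that is also a prefix of `cc`. S1 means the last symbol is `c`; S2 means the last 2 symbols are `cc`. Accept only at S2, where the string currently ends in `cc`.
3 states suffice.
        a   b   c  
>  S0   S0  S0  S1 
   S1   S0  S0  S2 
 * S2   S0  S0  S2 
(> = start, * = accepting)

start=S0 accept=S2 S0-a->S0 S0-b->S0 S0-c->S1 S1-a->S0 S1-b->S0 S1-c->S2 S2-a->S0 S2-b->S0 S2-c->S2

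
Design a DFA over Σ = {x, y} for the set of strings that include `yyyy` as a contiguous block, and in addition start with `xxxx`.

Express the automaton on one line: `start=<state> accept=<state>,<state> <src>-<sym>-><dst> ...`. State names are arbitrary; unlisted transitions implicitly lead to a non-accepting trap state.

Handle the two conditions separately and then intersect. One (5 states) tracks whether and how much of `yyyy` has been seen; the other (6 states) tracks whether the input so far still matches the prefix `xxxx`. Each combined state is a pair, one component from each; accept when both components accept. Minimizing collapses redundant product states.
A 10-state machine:
        x   y  
>  S0   S1  S2 
   S1   S3  S2 
   S2   S2  S2 
   S3   S4  S2 
   S4   S5  S2 
   S5   S5  S6 
   S6   S5  S7 
   S7   S5  S8 
   S8   S5  S9 
 * S9   S9  S9 
(> = start, * = accepting)

start=S0 accept=S9 S0-x->S1 S0-y->S2 S1-x->S3 S1-y->S2 S2-x->S2 S2-y->S2 S3-x->S4 S3-y->S2 S4-x->S5 S4-y->S2 S5-x->S5 S5-y->S6 S6-x->S5 S6-y->S7 S7-x->S5 S7-y->S8 S8-x->S5 S8-y->S9 S9-x->S9 S9-y->S9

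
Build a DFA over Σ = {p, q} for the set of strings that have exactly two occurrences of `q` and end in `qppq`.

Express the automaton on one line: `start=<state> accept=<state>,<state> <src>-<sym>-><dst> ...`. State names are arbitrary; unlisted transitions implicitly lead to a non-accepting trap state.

start=S0 accept=S8 S0-p->S0 S0-q->S1 S1-p->S2 S1-q->S3 S2-p->S4 S2-q->S3 S3-p->S5 S3-q->S6 S4-p->S7 S4-q->S8 S5-p->S9 S5-q->S6 S6-p->S10 S6-q->S6 S7-p->S7 S7-q->S3 S8-p->S5 S8-q->S6 S9-p->S11 S9-q->S12 S10-p->S13 S10-q->S6 S11-p->S11 S11-q->S6 S12-p->S10 S12-q->S6 S13-p->S14 S13-q->S12 S14-p->S14 S14-q->S6

Build one automaton per condition and run them in lockstep. One (4 states) tracks the count of `q`s, saturating at 3; the other (5 states) tracks how much of the suffix `qppq` has currently been matched. Each combined state is a pair, one component from each; accept when both components accept.
          p    q  
>  S0     S0   S1 
   S1     S2   S3 
   S2     S4   S3 
   S3     S5   S6 
   S4     S7   S8 
   S5     S9   S6 
   S6    S10   S6 
   S7     S7   S3 
 * S8     S5   S6 
   S9    S11  S12 
   S10   S13   S6 
   S11   S11   S6 
   S12   S10   S6 
   S13   S14  S12 
   S14   S14   S6 
(> = start, * = accepting)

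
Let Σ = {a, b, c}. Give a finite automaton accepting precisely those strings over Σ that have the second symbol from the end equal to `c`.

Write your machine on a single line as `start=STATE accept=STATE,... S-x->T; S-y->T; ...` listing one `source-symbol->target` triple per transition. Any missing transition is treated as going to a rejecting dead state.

start=q0; accept=q10,q11,q12; q0-a->q1; q0-b->q2; q0-c->q3; q1-a->q4; q1-b->q5; q1-c->q6; q2-a->q7; q2-b->q8; q2-c->q9; q3-a->q10; q3-b->q11; q3-c->q12; q4-a->q4; q4-b->q5; q4-c->q6; q5-a->q7; q5-b->q8; q5-c->q9; q6-a->q10; q6-b->q11; q6-c->q12; q7-a->q4; q7-b->q5; q7-c->q6; q8-a->q7; q8-b->q8; q8-c->q9; q9-a->q10; q9-b->q11; q9-c->q12; q10-a->q4; q10-b->q5; q10-c->q6; q11-a->q7; q11-b->q8; q11-c->q9; q12-a->q10; q12-b->q11; q12-c->q12

A DFA must remember the last 2 symbols (since which symbol is second-to-last isn't known until the input ends). Use one state per possible window of the last ≤2 symbols; accept from those whose window starts with `c`.
A 13-state machine:
          a    b    c  
>  q0     q1   q2   q3 
   q1     q4   q5   q6 
   q2     q7   q8   q9 
   q3    q10  q11  q12 
   q4     q4   q5   q6 
   q5     q7   q8   q9 
   q6    q10  q11  q12 
   q7     q4   q5   q6 
   q8     q7   q8   q9 
   q9    q10  q11  q12 
 * q10    q4   q5   q6 
 * q11    q7   q8   q9 
 * q12   q10  q11  q12 
(> = start, * = accepting)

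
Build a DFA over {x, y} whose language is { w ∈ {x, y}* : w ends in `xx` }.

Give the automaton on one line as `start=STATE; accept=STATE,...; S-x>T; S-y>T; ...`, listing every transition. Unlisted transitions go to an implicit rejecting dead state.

start=s0; accept=s2; s0-x>s1; s0-y>s0; s1-x>s2; s1-y>s0; s2-x>s2; s2-y>s0

Let each state record the length of the longest suffix of the input read so far that is also a prefix of `xx`. s1 means the last symbol is `x`; s2 means the last 2 symbols are `xx`. Accept only at s2, where the string currently ends in `xx`.
A 3-state machine:
        x   y  
>  s0   s1  s0 
   s1   s2  s0 
 * s2   s2  s0 
(> = start, * = accepting)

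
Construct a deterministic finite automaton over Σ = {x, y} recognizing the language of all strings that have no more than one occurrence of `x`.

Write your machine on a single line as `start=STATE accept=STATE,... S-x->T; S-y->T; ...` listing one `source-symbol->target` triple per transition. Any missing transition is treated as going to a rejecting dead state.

Count `x`s, saturating at 2: state q0 means no `x` yet, q1 means one `x` seen, q2 means more than one. Each `x` increments (capped at q2); other symbols loop. Accept from {q0, q1}.
        x   y  
>* q0   q1  q0 
 * q1   q2  q1 
   q2   q2  q2 
(> = start, * = accepting)

start=q0; accept=q0,q1; q0-x->q1; q0-y->q0; q1-x->q2; q1-y->q1; q2-x->q2; q2-y->q2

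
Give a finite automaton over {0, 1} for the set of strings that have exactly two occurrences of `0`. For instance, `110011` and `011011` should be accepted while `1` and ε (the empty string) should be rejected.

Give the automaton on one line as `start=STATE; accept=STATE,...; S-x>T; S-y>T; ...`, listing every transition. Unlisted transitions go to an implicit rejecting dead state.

Count `0`s, saturating at 3: states q0 through q2 mean 0 through 2 `0`s seen; q3 means more than 2. Each `0` increments (capped at q3); other symbols loop. Accept from {q2}.
4 states suffice.
        0   1  
>  q0   q1  q0 
   q1   q2  q1 
 * q2   q3  q2 
   q3   q3  q3 
(> = start, * = accepting)

start=q0; accept=q2; q0-0>q1; q0-1>q0; q1-0>q2; q1-1>q1; q2-0>q3; q2-1>q2; q3-0>q3; q3-1>q3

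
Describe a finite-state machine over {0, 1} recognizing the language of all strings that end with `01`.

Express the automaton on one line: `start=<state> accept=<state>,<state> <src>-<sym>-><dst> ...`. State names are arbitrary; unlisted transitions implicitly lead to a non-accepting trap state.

start=s0 accept=s2 s0-0->s1 s0-1->s0 s1-0->s1 s1-1->s2 s2-0->s1 s2-1->s0

Let each state record the length of the longest suffix of the input read so far that is also a prefix of `01`. s1 means the last symbol is `0`; s2 means the last 2 symbols are `01`. Accept only at s2, where the string currently ends in `01`.
3 states suffice.
        0   1  
>  s0   s1  s0 
   s1   s1  s2 
 * s2   s1  s0 
(> = start, * = accepting)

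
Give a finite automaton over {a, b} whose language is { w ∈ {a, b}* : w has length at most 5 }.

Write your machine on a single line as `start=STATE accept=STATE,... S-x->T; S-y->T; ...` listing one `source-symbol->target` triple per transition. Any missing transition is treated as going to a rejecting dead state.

We only need to distinguish lengths 0, 1, …, 5, and '>5'. Chain q0 → q1 → q2 → q3 → q4 → q5 → q6 on every symbol, with q6 looping. Accepting states: {q0, q1, q2, q3, q4, q5}.
        a   b  
>* q0   q1  q1 
 * q1   q2  q2 
 * q2   q3  q3 
 * q3   q4  q4 
 * q4   q5  q5 
 * q5   q6  q6 
   q6   q6  q6 
(> = start, * = accepting)

start=q0; accept=q0,q1,q2,q3,q4,q5; q0-a->q1; q0-b->q1; q1-a->q2; q1-b->q2; q2-a->q3; q2-b->q3; q3-a->q4; q3-b->q4; q4-a->q5; q4-b->q5; q5-a->q6; q5-b->q6; q6-a->q6; q6-b->q6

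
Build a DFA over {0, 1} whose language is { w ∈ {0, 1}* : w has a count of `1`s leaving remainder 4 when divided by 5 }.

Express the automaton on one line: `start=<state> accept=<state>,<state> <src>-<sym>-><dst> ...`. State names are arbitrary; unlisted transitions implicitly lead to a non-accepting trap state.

The only thing that matters is how many `1`s have appeared, reduced mod 5. Use one state per residue: q0 for 0, …, q4 for 4. Reading `1` moves to the next residue; anything else stays put. q4 is accepting.
        0   1  
>  q0   q0  q1 
   q1   q1  q2 
   q2   q2  q3 
   q3   q3  q4 
 * q4   q4  q0 
(> = start, * = accepting)

start=q0 accept=q4 q0-0->q0 q0-1->q1 q1-0->q1 q1-1->q2 q2-0->q2 q2-1->q3 q3-0->q3 q3-1->q4 q4-0->q4 q4-1->q0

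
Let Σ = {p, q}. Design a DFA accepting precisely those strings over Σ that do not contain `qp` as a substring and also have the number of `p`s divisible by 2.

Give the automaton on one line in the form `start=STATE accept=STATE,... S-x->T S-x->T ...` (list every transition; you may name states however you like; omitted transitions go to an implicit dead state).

Build one automaton per condition and run them in lockstep. One (3 states) tracks partial matches of the forbidden pattern `qp`; the other (2 states) tracks the count of `p`s modulo 2. Each combined state is a pair, one component from each; accept when both components accept. Minimizing collapses redundant product states.
A 4-state machine:
        p   q  
>* S0   S1  S2 
   S1   S0  S3 
 * S2   S3  S2 
   S3   S3  S3 
(> = start, * = accepting)

start=S0 accept=S0,S2 S0-p->S1 S0-q->S2 S1-p->S0 S1-q->S3 S2-p->S3 S2-q->S2 S3-p->S3 S3-q->S3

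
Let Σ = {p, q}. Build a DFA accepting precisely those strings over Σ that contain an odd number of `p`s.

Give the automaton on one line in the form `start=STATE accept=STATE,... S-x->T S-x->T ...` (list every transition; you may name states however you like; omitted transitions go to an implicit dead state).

The only thing that matters is how many `p`s have appeared, reduced mod 2. Use one state per residue: S0 for 0, …, S1 for 1. Reading `p` moves to the next residue; anything else stays put. S1 is accepting.
With 2 states:
        p   q  
>  S0   S1  S0 
 * S1   S0  S1 
(> = start, * = accepting)

start=S0 accept=S1 S0-p->S1 S0-q->S0 S1-p->S0 S1-q->S1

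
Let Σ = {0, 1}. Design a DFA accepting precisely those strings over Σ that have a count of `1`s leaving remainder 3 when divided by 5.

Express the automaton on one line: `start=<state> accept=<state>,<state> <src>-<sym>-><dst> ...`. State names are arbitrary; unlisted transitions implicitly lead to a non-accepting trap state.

The only thing that matters is how many `1`s have appeared, reduced mod 5. Use one state per residue: S0 for 0, …, S4 for 4. Reading `1` moves to the next residue; anything else stays put. S3 is accepting.
        0   1  
>  S0   S0  S1 
   S1   S1  S2 
   S2   S2  S3 
 * S3   S3  S4 
   S4   S4  S0 
(> = start, * = accepting)

start=S0 accept=S3 S0-0->S0 S0-1->S1 S1-0->S1 S1-1->S2 S2-0->S2 S2-1->S3 S3-0->S3 S3-1->S4 S4-0->S4 S4-1->S0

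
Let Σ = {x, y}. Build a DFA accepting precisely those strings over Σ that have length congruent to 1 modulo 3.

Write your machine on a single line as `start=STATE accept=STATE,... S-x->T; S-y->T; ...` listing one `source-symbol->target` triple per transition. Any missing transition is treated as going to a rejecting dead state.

start=q0; accept=q1; q0-x->q1; q0-y->q1; q1-x->q2; q1-y->q2; q2-x->q0; q2-y->q0

Count input length modulo 3: every symbol advances one step around the cycle q0 → q1 → q2 → q0. Accept at q1.
        x   y  
>  q0   q1  q1 
 * q1   q2  q2 
   q2   q0  q0 
(> = start, * = accepting)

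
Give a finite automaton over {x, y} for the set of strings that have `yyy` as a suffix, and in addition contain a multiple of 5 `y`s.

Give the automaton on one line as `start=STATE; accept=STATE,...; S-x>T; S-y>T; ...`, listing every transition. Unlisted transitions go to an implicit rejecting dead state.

Handle the two conditions separately and then intersect. One (4 states) tracks how much of the suffix `yyy` has currently been matched; the other (5 states) tracks the count of `y`s modulo 5. Each combined state is a pair, one component from each; accept when both components accept. Equivalent product states are then merged.
8 states suffice.
        x   y  
>  q0   q0  q1 
   q1   q1  q2 
   q2   q2  q3 
   q3   q4  q5 
   q4   q4  q6 
   q5   q6  q7 
   q6   q6  q0 
 * q7   q0  q1 
(> = start, * = accepting)

start=q0; accept=q7; q0-x>q0; q0-y>q1; q1-x>q1; q1-y>q2; q2-x>q2; q2-y>q3; q3-x>q4; q3-y>q5; q4-x>q4; q4-y>q6; q5-x>q6; q5-y>q7; q6-x>q6; q6-y>q0; q7-x>q0; q7-y>q1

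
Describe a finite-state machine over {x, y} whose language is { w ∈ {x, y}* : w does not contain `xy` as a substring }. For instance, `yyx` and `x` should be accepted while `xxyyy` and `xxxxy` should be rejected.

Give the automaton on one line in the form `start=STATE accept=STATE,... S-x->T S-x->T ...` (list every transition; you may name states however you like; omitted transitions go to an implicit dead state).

start=q0 accept=q0,q1 q0-x->q1 q0-y->q0 q1-x->q1 q1-y->q2 q2-x->q2 q2-y->q2

Track partial matches of the forbidden pattern `xy`. State q2 is a dead state reached once `xy` has occurred; every other state accepts. q0 means no part of `xy` is currently matched.
        x   y  
>* q0   q1  q0 
 * q1   q1  q2 
   q2   q2  q2 
(> = start, * = accepting)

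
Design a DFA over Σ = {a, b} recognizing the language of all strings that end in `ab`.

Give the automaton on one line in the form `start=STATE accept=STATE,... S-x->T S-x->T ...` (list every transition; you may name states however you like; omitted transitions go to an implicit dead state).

Let each state record the length of the longest suffix of the input read so far that is also a prefix of `ab`. q1 means the last symbol is `a`; q2 means the last 2 symbols are `ab`. Accept only at q2, where the string currently ends in `ab`.
        a   b  
>  q0   q1  q0 
   q1   q1  q2 
 * q2   q1  q0 
(> = start, * = accepting)

start=q0 accept=q2 q0-a->q1 q0-b->q0 q1-a->q1 q1-b->q2 q2-a->q1 q2-b->q0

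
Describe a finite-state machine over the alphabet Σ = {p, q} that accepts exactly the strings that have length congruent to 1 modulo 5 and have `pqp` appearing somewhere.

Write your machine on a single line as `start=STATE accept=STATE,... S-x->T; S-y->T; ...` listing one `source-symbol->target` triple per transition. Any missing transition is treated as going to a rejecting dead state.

Handle the two conditions separately and then intersect. One (5 states) tracks the input length modulo 5; the other (4 states) tracks whether and how much of `pqp` has been seen. Each combined state is a pair, one component from each; accept when both components accept.
With 20 states:
       p  q 
>  A   B  C 
   B   D  E 
   C   D  F 
   D   G  H 
   E   I  J 
   F   G  J 
   G   K  L 
   H   M  N 
   I   M  M 
   J   K  N 
   K   O  P 
   L   Q  A 
   M   Q  Q 
   N   O  A 
   O   B  R 
   P   S  C 
   Q   S  S 
   R   T  F 
 * S   T  T 
   T   I  I 
(> = start, * = accepting)

start=A; accept=S; A-p->B; A-q->C; B-p->D; B-q->E; C-p->D; C-q->F; D-p->G; D-q->H; E-p->I; E-q->J; F-p->G; F-q->J; G-p->K; G-q->L; H-p->M; H-q->N; I-p->M; I-q->M; J-p->K; J-q->N; K-p->O; K-q->P; L-p->Q; L-q->A; M-p->Q; M-q->Q; N-p->O; N-q->A; O-p->B; O-q->R; P-p->S; P-q->C; Q-p->S; Q-q->S; R-p->T; R-q->F; S-p->T; S-q->T; T-p->I; T-q->I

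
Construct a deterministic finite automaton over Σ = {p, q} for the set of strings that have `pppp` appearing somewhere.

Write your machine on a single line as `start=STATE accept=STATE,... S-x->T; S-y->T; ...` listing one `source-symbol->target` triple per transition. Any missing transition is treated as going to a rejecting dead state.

Track how much of `pppp` has been matched so far: state A is no progress, E is the absorbing accept state reached once `pppp` has occurred. Intermediate states record partial matches; on a mismatch, fall back to the longest reusable overlap.
5 states suffice.
       p  q 
>  A   B  A 
   B   C  A 
   C   D  A 
   D   E  A 
 * E   E  E 
(> = start, * = accepting)

start=A; accept=E; A-p->B; A-q->A; B-p->C; B-q->A; C-p->D; C-q->A; D-p->E; D-q->A; E-p->E; E-q->E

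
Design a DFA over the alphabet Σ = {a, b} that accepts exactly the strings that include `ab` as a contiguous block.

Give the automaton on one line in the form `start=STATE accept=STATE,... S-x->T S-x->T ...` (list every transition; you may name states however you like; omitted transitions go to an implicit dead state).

States q0..q1 record the length of the longest prefix of `ab` that matches the current input suffix. Reaching q2 means `ab` has been seen, and we stay there forever. Accept from q2.
3 states suffice.
        a   b  
>  q0   q1  q0 
   q1   q1  q2 
 * q2   q2  q2 
(> = start, * = accepting)

start=q0 accept=q2 q0-a->q1 q0-b->q0 q1-a->q1 q1-b->q2 q2-a->q2 q2-b->q2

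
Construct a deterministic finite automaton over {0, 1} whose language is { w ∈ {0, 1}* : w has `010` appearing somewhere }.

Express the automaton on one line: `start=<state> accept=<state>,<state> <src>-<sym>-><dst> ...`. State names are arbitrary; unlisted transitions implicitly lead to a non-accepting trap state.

States S0..S2 record the length of the longest prefix of `010` that matches the current input suffix. Reaching S3 means `010` has been seen, and we stay there forever. Accept from S3.
With 4 states:
        0   1  
>  S0   S1  S0 
   S1   S1  S2 
   S2   S3  S0 
 * S3   S3  S3 
(> = start, * = accepting)

start=S0 accept=S3 S0-0->S1 S0-1->S0 S1-0->S1 S1-1->S2 S2-0->S3 S2-1->S0 S3-0->S3 S3-1->S3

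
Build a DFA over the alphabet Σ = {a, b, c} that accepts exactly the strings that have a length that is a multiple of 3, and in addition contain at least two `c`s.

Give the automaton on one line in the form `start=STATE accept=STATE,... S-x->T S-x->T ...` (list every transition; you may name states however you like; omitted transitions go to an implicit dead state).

start=S0 accept=S7 S0-a->S1 S0-b->S1 S0-c->S2 S1-a->S3 S1-b->S3 S1-c->S4 S2-a->S4 S2-b->S4 S2-c->S5 S3-a->S0 S3-b->S0 S3-c->S6 S4-a->S6 S4-b->S6 S4-c->S7 S5-a->S7 S5-b->S7 S5-c->S7 S6-a->S2 S6-b->S2 S6-c->S8 S7-a->S8 S7-b->S8 S7-c->S8 S8-a->S5 S8-b->S5 S8-c->S5

Run two small machines in parallel and take their product. One (3 states) tracks the input length modulo 3; the other (4 states) tracks the count of `c`s, saturating at 3. Each combined state is a pair, one component from each; accept when both components accept. Equivalent product states are then merged.
        a   b   c  
>  S0   S1  S1  S2 
   S1   S3  S3  S4 
   S2   S4  S4  S5 
   S3   S0  S0  S6 
   S4   S6  S6  S7 
   S5   S7  S7  S7 
   S6   S2  S2  S8 
 * S7   S8  S8  S8 
   S8   S5  S5  S5 
(> = start, * = accepting)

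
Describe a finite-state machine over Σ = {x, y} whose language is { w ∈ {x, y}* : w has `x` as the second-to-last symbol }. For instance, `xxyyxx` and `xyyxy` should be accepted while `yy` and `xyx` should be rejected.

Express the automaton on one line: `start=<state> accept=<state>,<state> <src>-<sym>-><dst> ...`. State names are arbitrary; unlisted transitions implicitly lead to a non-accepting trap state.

start=S0 accept=S3,S4 S0-x->S1 S0-y->S2 S1-x->S3 S1-y->S4 S2-x->S5 S2-y->S6 S3-x->S3 S3-y->S4 S4-x->S5 S4-y->S6 S5-x->S3 S5-y->S4 S6-x->S5 S6-y->S6

Because acceptance depends on a position counted from the end, the machine has to buffer the most recent 2 symbols. Make each state the string of the last up-to-2 symbols read; on input `x` shift the window left and append `x`. Accept when the buffered window has length 2 and begins with `x`.
7 states suffice.
        x   y  
>  S0   S1  S2 
   S1   S3  S4 
   S2   S5  S6 
 * S3   S3  S4 
 * S4   S5  S6 
   S5   S3  S4 
   S6   S5  S6 
(> = start, * = accepting)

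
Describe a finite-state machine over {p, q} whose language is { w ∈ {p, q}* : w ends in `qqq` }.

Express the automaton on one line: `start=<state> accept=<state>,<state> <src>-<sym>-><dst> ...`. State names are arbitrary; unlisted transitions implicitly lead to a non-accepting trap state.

start=S0 accept=S3 S0-p->S0 S0-q->S1 S1-p->S0 S1-q->S2 S2-p->S0 S2-q->S3 S3-p->S0 S3-q->S3

Let each state record the length of the longest suffix of the input read so far that is also a prefix of `qqq`. S1 means the last symbol is `q`; S2 means the last 2 symbols are `qq`; S3 means the last 3 symbols are `qqq`. Accept only at S3, where the string currently ends in `qqq`.
A 4-state machine:
        p   q  
>  S0   S0  S1 
   S1   S0  S2 
   S2   S0  S3 
 * S3   S0  S3 
(> = start, * = accepting)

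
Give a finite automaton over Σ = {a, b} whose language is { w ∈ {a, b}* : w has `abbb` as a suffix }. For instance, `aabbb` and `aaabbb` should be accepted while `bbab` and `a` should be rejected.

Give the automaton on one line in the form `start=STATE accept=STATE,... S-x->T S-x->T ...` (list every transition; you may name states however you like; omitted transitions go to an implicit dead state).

start=q0 accept=q4 q0-a->q1 q0-b->q0 q1-a->q1 q1-b->q2 q2-a->q1 q2-b->q3 q3-a->q1 q3-b->q4 q4-a->q1 q4-b->q0

Let each state record the length of the longest suffix of the input read so far that is also a prefix of `abbb`. q1 means the last symbol is `a`; q2 means the last 2 symbols are `ab`; q3 means the last 3 symbols are `abb`; q4 means the last 4 symbols are `abbb`. Accept only at q4, where the string currently ends in `abbb`.
A 5-state machine:
        a   b  
>  q0   q1  q0 
   q1   q1  q2 
   q2   q1  q3 
   q3   q1  q4 
 * q4   q1  q0 
(> = start, * = accepting)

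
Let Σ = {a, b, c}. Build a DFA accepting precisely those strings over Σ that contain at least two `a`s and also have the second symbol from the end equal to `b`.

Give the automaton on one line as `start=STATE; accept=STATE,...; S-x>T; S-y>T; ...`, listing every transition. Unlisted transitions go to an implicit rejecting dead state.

Build one automaton per condition and run them in lockstep. One (4 states) tracks the count of `a`s, saturating at 3; the other (13 states) tracks the last 2 symbols read. Each combined state is a pair, one component from each; accept when both components accept. Equivalent product states are then merged.
A 7-state machine:
        a   b   c  
>  S0   S1  S0  S0 
   S1   S2  S3  S1 
   S2   S2  S4  S2 
   S3   S5  S3  S1 
   S4   S5  S6  S5 
 * S5   S2  S4  S2 
 * S6   S5  S6  S5 
(> = start, * = accepting)

start=S0; accept=S5,S6; S0-a>S1; S0-b>S0; S0-c>S0; S1-a>S2; S1-b>S3; S1-c>S1; S2-a>S2; S2-b>S4; S2-c>S2; S3-a>S5; S3-b>S3; S3-c>S1; S4-a>S5; S4-b>S6; S4-c>S5; S5-a>S2; S5-b>S4; S5-c>S2; S6-a>S5; S6-b>S6; S6-c>S5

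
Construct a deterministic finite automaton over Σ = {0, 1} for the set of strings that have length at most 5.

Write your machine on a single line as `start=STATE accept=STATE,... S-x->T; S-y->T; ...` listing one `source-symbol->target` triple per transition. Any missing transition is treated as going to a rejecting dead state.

Count input length up to 6: every symbol moves from A toward G, which means 'more than 5' and absorbs. Accept from {A, B, C, D, E, F}.
       0  1 
>* A   B  B 
 * B   C  C 
 * C   D  D 
 * D   E  E 
 * E   F  F 
 * F   G  G 
   G   G  G 
(> = start, * = accepting)

start=A; accept=A,B,C,D,E,F; A-0->B; A-1->B; B-0->C; B-1->C; C-0->D; C-1->D; D-0->E; D-1->E; E-0->F; E-1->F; F-0->G; F-1->G; G-0->G; G-1->G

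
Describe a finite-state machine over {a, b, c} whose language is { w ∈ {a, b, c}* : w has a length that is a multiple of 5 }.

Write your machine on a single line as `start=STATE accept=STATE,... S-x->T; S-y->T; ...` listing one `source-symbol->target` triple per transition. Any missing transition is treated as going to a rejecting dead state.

Only the length mod 5 matters, so use a 5-cycle: from any state, every input symbol moves to the next state, wrapping q4 back to q0. Mark q0 accepting.
A 5-state machine:
        a   b   c  
>* q0   q1  q1  q1 
   q1   q2  q2  q2 
   q2   q3  q3  q3 
   q3   q4  q4  q4 
   q4   q0  q0  q0 
(> = start, * = accepting)

start=q0; accept=q0; q0-a->q1; q0-b->q1; q0-c->q1; q1-a->q2; q1-b->q2; q1-c->q2; q2-a->q3; q2-b->q3; q2-c->q3; q3-a->q4; q3-b->q4; q3-c->q4; q4-a->q0; q4-b->q0; q4-c->q0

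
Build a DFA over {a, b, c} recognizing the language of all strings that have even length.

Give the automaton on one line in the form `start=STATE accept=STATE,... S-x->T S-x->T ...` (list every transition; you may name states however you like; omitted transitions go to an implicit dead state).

Only the length mod 2 matters, so use a 2-cycle: from any state, every input symbol moves to the next state, wrapping s1 back to s0. Mark s0 accepting.
2 states suffice.
        a   b   c  
>* s0   s1  s1  s1 
   s1   s0  s0  s0 
(> = start, * = accepting)

start=s0 accept=s0 s0-a->s1 s0-b->s1 s0-c->s1 s1-a->s0 s1-b->s0 s1-c->s0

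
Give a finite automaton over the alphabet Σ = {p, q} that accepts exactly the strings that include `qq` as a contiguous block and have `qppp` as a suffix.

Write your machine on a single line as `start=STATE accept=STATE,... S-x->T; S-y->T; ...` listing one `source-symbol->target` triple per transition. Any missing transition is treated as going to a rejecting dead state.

Build one automaton per condition and run them in lockstep. One (3 states) tracks whether and how much of `qq` has been seen; the other (5 states) tracks how much of the suffix `qppp` has currently been matched. Each combined state is a pair, one component from each; accept when both components accept. After merging equivalent states the machine shrinks.
A 7-state machine:
        p   q  
>  S0   S0  S1 
   S1   S0  S2 
   S2   S3  S2 
   S3   S4  S2 
   S4   S5  S2 
 * S5   S6  S2 
   S6   S6  S2 
(> = start, * = accepting)

start=S0; accept=S5; S0-p->S0; S0-q->S1; S1-p->S0; S1-q->S2; S2-p->S3; S2-q->S2; S3-p->S4; S3-q->S2; S4-p->S5; S4-q->S2; S5-p->S6; S5-q->S2; S6-p->S6; S6-q->S2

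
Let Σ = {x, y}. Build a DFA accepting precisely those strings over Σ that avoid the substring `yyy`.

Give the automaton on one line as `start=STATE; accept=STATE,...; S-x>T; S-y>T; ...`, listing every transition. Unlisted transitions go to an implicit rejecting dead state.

Track partial matches of the forbidden pattern `yyy`. State q3 is a dead state reached once `yyy` has occurred; every other state accepts. q0 means no part of `yyy` is currently matched.
With 4 states:
        x   y  
>* q0   q0  q1 
 * q1   q0  q2 
 * q2   q0  q3 
   q3   q3  q3 
(> = start, * = accepting)

start=q0; accept=q0,q1,q2; q0-x>q0; q0-y>q1; q1-x>q0; q1-y>q2; q2-x>q0; q2-y>q3; q3-x>q3; q3-y>q3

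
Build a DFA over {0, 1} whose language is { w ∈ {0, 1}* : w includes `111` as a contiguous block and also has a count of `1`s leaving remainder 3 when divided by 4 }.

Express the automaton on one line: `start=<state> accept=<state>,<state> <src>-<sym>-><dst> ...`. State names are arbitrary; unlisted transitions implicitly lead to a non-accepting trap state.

start=q0 accept=q6 q0-0->q0 q0-1->q1 q1-0->q2 q1-1->q3 q2-0->q2 q2-1->q4 q3-0->q5 q3-1->q6 q4-0->q5 q4-1->q7 q5-0->q5 q5-1->q8 q6-0->q6 q6-1->q9 q7-0->q10 q7-1->q9 q8-0->q10 q8-1->q11 q9-0->q9 q9-1->q12 q10-0->q10 q10-1->q13 q11-0->q0 q11-1->q12 q12-0->q12 q12-1->q14 q13-0->q0 q13-1->q15 q14-0->q14 q14-1->q6 q15-0->q2 q15-1->q14

Run two small machines in parallel and take their product. The first has 4 states tracking whether and how much of `111` has been seen; the second has 4 states tracking the count of `1`s modulo 4. A product state is a pair (one from each), accepting exactly when both do.
16 states suffice.
          0    1  
>  q0     q0   q1 
   q1     q2   q3 
   q2     q2   q4 
   q3     q5   q6 
   q4     q5   q7 
   q5     q5   q8 
 * q6     q6   q9 
   q7    q10   q9 
   q8    q10  q11 
   q9     q9  q12 
   q10   q10  q13 
   q11    q0  q12 
   q12   q12  q14 
   q13    q0  q15 
   q14   q14   q6 
   q15    q2  q14 
(> = start, * = accepting)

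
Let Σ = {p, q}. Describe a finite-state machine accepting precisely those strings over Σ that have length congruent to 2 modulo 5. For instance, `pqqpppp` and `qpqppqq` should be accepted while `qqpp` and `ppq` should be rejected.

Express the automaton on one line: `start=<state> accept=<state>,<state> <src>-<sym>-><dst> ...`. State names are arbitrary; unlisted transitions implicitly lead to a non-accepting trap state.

Count input length modulo 5: every symbol advances one step around the cycle S0 → S1 → S2 → S3 → S4 → S0. Accept at S2.
        p   q  
>  S0   S1  S1 
   S1   S2  S2 
 * S2   S3  S3 
   S3   S4  S4 
   S4   S0  S0 
(> = start, * = accepting)

start=S0 accept=S2 S0-p->S1 S0-q->S1 S1-p->S2 S1-q->S2 S2-p->S3 S2-q->S3 S3-p->S4 S3-q->S4 S4-p->S0 S4-q->S0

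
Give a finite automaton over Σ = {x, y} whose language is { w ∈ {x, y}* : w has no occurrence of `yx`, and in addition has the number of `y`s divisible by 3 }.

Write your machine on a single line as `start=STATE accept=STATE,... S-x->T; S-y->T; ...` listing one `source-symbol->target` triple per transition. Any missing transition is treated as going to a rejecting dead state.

Run two small machines in parallel and take their product. The first has 3 states tracking partial matches of the forbidden pattern `yx`; the second has 3 states tracking the count of `y`s modulo 3. A product state is a pair (one from each), accepting exactly when both do. After merging equivalent states the machine shrinks.
A 5-state machine:
        x   y  
>* q0   q0  q1 
   q1   q2  q3 
   q2   q2  q2 
   q3   q2  q4 
 * q4   q2  q1 
(> = start, * = accepting)

start=q0; accept=q0,q4; q0-x->q0; q0-y->q1; q1-x->q2; q1-y->q3; q2-x->q2; q2-y->q2; q3-x->q2; q3-y->q4; q4-x->q2; q4-y->q1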